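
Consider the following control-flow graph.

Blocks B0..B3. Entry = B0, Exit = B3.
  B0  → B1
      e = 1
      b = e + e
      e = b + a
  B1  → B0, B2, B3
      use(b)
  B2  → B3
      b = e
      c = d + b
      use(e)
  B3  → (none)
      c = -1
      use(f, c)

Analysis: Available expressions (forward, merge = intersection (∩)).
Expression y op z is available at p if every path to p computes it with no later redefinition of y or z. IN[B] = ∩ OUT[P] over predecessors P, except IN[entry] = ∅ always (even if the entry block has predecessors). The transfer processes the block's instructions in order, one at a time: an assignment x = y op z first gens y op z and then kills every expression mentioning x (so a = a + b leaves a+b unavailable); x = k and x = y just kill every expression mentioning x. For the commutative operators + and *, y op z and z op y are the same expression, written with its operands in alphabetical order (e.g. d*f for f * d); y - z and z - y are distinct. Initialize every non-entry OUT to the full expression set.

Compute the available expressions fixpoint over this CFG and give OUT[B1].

Answer: {a+b}

Working:
Converged values:
  B0:   IN={}   OUT={a+b}
  B1:   IN={a+b}   OUT={a+b}
  B2:   IN={a+b}   OUT={b+d}
  B3:   IN={}   OUT={}

Merge at B1: IN[B1] = OUT[B0] = {a+b}
Applying B1's transfer function to that IN value gives OUT[B1] (row B1 above).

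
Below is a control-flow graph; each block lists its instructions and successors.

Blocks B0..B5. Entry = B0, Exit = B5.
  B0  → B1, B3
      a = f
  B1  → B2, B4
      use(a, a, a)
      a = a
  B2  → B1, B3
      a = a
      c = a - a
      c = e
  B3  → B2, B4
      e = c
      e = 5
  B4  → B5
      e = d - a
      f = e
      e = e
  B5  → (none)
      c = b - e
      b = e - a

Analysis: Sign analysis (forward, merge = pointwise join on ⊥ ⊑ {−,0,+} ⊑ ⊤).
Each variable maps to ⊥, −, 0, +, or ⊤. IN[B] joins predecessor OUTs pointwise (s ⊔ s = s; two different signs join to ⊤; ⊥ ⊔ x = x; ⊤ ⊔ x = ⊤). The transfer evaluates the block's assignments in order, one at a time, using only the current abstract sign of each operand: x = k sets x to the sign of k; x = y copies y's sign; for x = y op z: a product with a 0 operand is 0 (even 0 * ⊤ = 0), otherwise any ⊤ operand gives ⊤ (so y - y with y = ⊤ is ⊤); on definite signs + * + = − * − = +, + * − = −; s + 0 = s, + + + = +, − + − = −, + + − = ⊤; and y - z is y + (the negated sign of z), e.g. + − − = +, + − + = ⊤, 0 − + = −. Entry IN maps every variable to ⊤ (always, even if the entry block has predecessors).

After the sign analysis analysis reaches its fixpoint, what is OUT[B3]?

Answer: {a: ⊤, b: ⊤, c: ⊤, d: ⊤, e: +, f: ⊤}

Working:
Fixpoint table:
  B0: | IN=(all ⊤) | OUT=(all ⊤)
  B1: | IN=(all ⊤) | OUT=(all ⊤)
  B2: | IN=(all ⊤) | OUT=(all ⊤)
  B3: | IN=(all ⊤) | OUT={e:+; rest ⊤}
  B4: | IN=(all ⊤) | OUT=(all ⊤)
  B5: | IN=(all ⊤) | OUT=(all ⊤)

Merge at B3: IN[B3] = OUT[B0] ⊔ OUT[B2] = {a: ⊤, b: ⊤, c: ⊤, d: ⊤, e: ⊤, f: ⊤}
Applying B3's transfer function to that IN value gives OUT[B3] (row B3 above).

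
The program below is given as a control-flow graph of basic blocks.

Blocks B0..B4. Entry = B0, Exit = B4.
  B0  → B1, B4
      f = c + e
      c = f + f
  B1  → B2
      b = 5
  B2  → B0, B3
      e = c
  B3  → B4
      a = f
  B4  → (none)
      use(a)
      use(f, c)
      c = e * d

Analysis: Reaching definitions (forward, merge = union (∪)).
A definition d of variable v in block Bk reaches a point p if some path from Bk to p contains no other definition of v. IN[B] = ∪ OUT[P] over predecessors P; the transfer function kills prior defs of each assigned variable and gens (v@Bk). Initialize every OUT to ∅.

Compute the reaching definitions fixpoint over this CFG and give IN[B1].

Converged values:
  B0:   IN={b@B1, c@B0, e@B2, f@B0}   OUT={b@B1, c@B0, e@B2, f@B0}
  B1:   IN={b@B1, c@B0, e@B2, f@B0}   OUT={b@B1, c@B0, e@B2, f@B0}
  B2:   IN={b@B1, c@B0, e@B2, f@B0}   OUT={b@B1, c@B0, e@B2, f@B0}
  B3:   IN={b@B1, c@B0, e@B2, f@B0}   OUT={a@B3, b@B1, c@B0, e@B2, f@B0}
  B4:   IN={a@B3, b@B1, c@B0, e@B2, f@B0}   OUT={a@B3, b@B1, c@B4, e@B2, f@B0}

Merge at B1: IN[B1] = OUT[B0] = {b@B1, c@B0, e@B2, f@B0}

Answer: {b@B1, c@B0, e@B2, f@B0}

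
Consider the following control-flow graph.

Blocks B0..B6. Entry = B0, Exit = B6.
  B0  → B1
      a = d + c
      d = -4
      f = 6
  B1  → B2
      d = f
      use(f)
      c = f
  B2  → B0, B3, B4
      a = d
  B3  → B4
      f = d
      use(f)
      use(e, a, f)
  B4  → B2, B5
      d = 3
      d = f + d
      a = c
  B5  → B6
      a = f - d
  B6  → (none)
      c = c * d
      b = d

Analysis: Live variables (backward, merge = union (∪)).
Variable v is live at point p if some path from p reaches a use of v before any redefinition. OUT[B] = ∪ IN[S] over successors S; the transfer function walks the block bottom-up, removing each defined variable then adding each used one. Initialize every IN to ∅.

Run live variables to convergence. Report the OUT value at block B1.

Answer: {c, d, e, f}

Working:
Converged values:
  B0:  IN={c, d, e}  OUT={e, f}
  B1:  IN={e, f}  OUT={c, d, e, f}
  B2:  IN={c, d, e, f}  OUT={a, c, d, e, f}
  B3:  IN={a, c, d, e}  OUT={c, e, f}
  B4:  IN={c, e, f}  OUT={c, d, e, f}
  B5:  IN={c, d, f}  OUT={c, d}
  B6:  IN={c, d}  OUT={}

Merge at B1: OUT[B1] = IN[B2] = {c, d, e, f}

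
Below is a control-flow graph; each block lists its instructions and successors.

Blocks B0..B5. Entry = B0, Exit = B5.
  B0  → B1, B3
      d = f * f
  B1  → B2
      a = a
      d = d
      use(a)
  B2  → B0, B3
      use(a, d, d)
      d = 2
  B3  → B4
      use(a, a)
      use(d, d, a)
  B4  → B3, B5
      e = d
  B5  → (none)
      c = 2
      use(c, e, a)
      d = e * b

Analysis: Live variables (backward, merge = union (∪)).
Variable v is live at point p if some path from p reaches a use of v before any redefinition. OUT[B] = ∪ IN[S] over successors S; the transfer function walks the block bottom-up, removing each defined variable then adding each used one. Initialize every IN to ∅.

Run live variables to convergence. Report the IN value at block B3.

Answer: {a, b, d}

Derivation:
Converged values:
  B0:  IN={a, b, f}  OUT={a, b, d, f}
  B1:  IN={a, b, d, f}  OUT={a, b, d, f}
  B2:  IN={a, b, d, f}  OUT={a, b, d, f}
  B3:  IN={a, b, d}  OUT={a, b, d}
  B4:  IN={a, b, d}  OUT={a, b, d, e}
  B5:  IN={a, b, e}  OUT={}

Merge at B3: OUT[B3] = IN[B4] = {a, b, d}
Applying B3's transfer function to that OUT value gives IN[B3] (row B3 above).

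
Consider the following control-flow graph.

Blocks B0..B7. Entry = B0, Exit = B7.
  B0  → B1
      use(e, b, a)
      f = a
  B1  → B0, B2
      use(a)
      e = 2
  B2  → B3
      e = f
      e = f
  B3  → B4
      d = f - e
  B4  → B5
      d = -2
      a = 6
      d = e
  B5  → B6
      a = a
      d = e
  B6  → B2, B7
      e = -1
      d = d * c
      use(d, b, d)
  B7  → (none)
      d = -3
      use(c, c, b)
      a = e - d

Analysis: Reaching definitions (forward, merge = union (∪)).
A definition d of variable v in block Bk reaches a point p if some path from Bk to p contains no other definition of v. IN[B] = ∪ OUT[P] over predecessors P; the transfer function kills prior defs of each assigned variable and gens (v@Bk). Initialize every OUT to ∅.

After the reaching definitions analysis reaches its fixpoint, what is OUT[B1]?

Fixpoint table:
  B0:  IN={e@B1, f@B0}  OUT={e@B1, f@B0}
  B1:  IN={e@B1, f@B0}  OUT={e@B1, f@B0}
  B2:  IN={a@B5, d@B6, e@B1, e@B6, f@B0}  OUT={a@B5, d@B6, e@B2, f@B0}
  B3:  IN={a@B5, d@B6, e@B2, f@B0}  OUT={a@B5, d@B3, e@B2, f@B0}
  B4:  IN={a@B5, d@B3, e@B2, f@B0}  OUT={a@B4, d@B4, e@B2, f@B0}
  B5:  IN={a@B4, d@B4, e@B2, f@B0}  OUT={a@B5, d@B5, e@B2, f@B0}
  B6:  IN={a@B5, d@B5, e@B2, f@B0}  OUT={a@B5, d@B6, e@B6, f@B0}
  B7:  IN={a@B5, d@B6, e@B6, f@B0}  OUT={a@B7, d@B7, e@B6, f@B0}

Merge at B1: IN[B1] = OUT[B0] = {e@B1, f@B0}
Applying B1's transfer function to that IN value gives OUT[B1] (row B1 above).

Answer: {e@B1, f@B0}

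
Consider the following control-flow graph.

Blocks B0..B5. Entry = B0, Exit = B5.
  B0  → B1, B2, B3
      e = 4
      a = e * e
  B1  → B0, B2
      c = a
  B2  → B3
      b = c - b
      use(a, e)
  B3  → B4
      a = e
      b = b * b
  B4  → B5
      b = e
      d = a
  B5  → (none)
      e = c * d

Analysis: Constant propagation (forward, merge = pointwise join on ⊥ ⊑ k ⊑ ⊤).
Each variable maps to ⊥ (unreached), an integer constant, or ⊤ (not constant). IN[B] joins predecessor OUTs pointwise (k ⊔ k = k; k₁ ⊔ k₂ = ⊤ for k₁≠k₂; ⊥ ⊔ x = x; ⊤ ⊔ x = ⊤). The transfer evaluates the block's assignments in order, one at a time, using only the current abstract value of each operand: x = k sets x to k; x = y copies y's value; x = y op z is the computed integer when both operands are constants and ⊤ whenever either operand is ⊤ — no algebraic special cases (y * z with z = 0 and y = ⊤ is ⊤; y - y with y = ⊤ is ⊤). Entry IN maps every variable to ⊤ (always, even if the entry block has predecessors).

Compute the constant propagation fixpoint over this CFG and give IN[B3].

Answer: {a: 16, b: ⊤, c: ⊤, d: ⊤, e: 4, f: ⊤}

Working:
Per-block solution:
  B0: | IN=(all ⊤) | OUT={a:16, e:4; rest ⊤}
  B1: | IN={a:16, e:4; rest ⊤} | OUT={a:16, c:16, e:4; rest ⊤}
  B2: | IN={a:16, e:4; rest ⊤} | OUT={a:16, e:4; rest ⊤}
  B3: | IN={a:16, e:4; rest ⊤} | OUT={a:4, e:4; rest ⊤}
  B4: | IN={a:4, e:4; rest ⊤} | OUT={a:4, b:4, d:4, e:4; rest ⊤}
  B5: | IN={a:4, b:4, d:4, e:4; rest ⊤} | OUT={a:4, b:4, d:4; rest ⊤}

Merge at B3: IN[B3] = OUT[B0] ⊔ OUT[B2] = {a: 16, b: ⊤, c: ⊤, d: ⊤, e: 4, f: ⊤}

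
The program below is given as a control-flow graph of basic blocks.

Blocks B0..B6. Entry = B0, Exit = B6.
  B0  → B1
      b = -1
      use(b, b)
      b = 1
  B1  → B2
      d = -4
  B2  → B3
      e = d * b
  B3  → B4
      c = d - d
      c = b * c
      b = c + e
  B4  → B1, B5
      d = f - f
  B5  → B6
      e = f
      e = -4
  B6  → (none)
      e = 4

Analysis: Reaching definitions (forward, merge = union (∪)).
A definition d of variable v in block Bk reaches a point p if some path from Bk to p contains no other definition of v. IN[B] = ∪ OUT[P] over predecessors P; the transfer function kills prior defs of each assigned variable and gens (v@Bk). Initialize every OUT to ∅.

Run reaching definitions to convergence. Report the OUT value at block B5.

Answer: {b@B3, c@B3, d@B4, e@B5}

Derivation:
Fixpoint table:
  B0: | IN={} | OUT={b@B0}
  B1: | IN={b@B0, b@B3, c@B3, d@B4, e@B2} | OUT={b@B0, b@B3, c@B3, d@B1, e@B2}
  B2: | IN={b@B0, b@B3, c@B3, d@B1, e@B2} | OUT={b@B0, b@B3, c@B3, d@B1, e@B2}
  B3: | IN={b@B0, b@B3, c@B3, d@B1, e@B2} | OUT={b@B3, c@B3, d@B1, e@B2}
  B4: | IN={b@B3, c@B3, d@B1, e@B2} | OUT={b@B3, c@B3, d@B4, e@B2}
  B5: | IN={b@B3, c@B3, d@B4, e@B2} | OUT={b@B3, c@B3, d@B4, e@B5}
  B6: | IN={b@B3, c@B3, d@B4, e@B5} | OUT={b@B3, c@B3, d@B4, e@B6}

Merge at B5: IN[B5] = OUT[B4] = {b@B3, c@B3, d@B4, e@B2}
Applying B5's transfer function to that IN value gives OUT[B5] (row B5 above).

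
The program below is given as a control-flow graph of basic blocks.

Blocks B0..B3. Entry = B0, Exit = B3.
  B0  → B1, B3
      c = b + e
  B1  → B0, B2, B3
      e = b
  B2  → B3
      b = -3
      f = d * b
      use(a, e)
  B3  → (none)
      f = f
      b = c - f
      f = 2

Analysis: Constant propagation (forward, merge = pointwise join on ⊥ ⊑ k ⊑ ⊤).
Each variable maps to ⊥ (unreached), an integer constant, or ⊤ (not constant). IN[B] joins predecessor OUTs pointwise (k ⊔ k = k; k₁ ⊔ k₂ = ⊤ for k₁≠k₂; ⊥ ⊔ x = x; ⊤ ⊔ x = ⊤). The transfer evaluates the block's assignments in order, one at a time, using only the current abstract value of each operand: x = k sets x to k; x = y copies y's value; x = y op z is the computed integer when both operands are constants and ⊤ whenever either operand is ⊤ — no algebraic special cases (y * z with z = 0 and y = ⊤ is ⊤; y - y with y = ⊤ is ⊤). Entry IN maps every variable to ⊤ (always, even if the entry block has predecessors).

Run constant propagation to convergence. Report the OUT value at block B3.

Answer: {a: ⊤, b: ⊤, c: ⊤, d: ⊤, e: ⊤, f: 2}

Working:
Fixpoint table:
  B0:  IN=(all ⊤)  OUT=(all ⊤)
  B1:  IN=(all ⊤)  OUT=(all ⊤)
  B2:  IN=(all ⊤)  OUT={b:-3; rest ⊤}
  B3:  IN=(all ⊤)  OUT={f:2; rest ⊤}

Merge at B3: IN[B3] = OUT[B0] ⊔ OUT[B1] ⊔ OUT[B2] = {a: ⊤, b: ⊤, c: ⊤, d: ⊤, e: ⊤, f: ⊤}
Applying B3's transfer function to that IN value gives OUT[B3] (row B3 above).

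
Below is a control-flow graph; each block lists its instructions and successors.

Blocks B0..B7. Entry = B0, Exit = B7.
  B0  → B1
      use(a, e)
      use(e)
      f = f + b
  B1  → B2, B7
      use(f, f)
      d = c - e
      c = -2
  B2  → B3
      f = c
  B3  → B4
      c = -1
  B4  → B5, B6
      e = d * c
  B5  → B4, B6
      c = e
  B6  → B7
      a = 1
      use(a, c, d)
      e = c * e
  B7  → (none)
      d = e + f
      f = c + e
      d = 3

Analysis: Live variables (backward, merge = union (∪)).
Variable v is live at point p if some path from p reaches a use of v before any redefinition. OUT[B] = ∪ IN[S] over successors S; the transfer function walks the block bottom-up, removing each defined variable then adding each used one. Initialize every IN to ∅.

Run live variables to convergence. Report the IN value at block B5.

Answer: {d, e, f}

Derivation:
Per-block solution:
  B0:   IN={a, b, c, e, f}   OUT={c, e, f}
  B1:   IN={c, e, f}   OUT={c, d, e, f}
  B2:   IN={c, d}   OUT={d, f}
  B3:   IN={d, f}   OUT={c, d, f}
  B4:   IN={c, d, f}   OUT={c, d, e, f}
  B5:   IN={d, e, f}   OUT={c, d, e, f}
  B6:   IN={c, d, e, f}   OUT={c, e, f}
  B7:   IN={c, e, f}   OUT={}

Merge at B5: OUT[B5] = IN[B4] ⊔ IN[B6] = {c, d, e, f}
Applying B5's transfer function to that OUT value gives IN[B5] (row B5 above).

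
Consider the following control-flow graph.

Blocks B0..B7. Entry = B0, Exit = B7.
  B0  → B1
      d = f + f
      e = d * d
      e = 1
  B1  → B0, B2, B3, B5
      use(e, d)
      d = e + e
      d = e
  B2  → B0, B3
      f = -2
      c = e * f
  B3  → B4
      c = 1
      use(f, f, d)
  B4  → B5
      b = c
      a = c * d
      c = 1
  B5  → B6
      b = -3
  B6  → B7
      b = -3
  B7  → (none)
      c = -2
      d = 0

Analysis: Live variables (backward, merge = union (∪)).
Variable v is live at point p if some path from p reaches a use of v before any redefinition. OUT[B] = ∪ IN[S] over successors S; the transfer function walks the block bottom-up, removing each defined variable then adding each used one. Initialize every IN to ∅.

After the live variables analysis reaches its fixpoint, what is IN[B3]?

Per-block solution:
  B0: | IN={f} | OUT={d, e, f}
  B1: | IN={d, e, f} | OUT={d, e, f}
  B2: | IN={d, e} | OUT={d, f}
  B3: | IN={d, f} | OUT={c, d}
  B4: | IN={c, d} | OUT={}
  B5: | IN={} | OUT={}
  B6: | IN={} | OUT={}
  B7: | IN={} | OUT={}

Merge at B3: OUT[B3] = IN[B4] = {c, d}
Applying B3's transfer function to that OUT value gives IN[B3] (row B3 above).

Answer: {d, f}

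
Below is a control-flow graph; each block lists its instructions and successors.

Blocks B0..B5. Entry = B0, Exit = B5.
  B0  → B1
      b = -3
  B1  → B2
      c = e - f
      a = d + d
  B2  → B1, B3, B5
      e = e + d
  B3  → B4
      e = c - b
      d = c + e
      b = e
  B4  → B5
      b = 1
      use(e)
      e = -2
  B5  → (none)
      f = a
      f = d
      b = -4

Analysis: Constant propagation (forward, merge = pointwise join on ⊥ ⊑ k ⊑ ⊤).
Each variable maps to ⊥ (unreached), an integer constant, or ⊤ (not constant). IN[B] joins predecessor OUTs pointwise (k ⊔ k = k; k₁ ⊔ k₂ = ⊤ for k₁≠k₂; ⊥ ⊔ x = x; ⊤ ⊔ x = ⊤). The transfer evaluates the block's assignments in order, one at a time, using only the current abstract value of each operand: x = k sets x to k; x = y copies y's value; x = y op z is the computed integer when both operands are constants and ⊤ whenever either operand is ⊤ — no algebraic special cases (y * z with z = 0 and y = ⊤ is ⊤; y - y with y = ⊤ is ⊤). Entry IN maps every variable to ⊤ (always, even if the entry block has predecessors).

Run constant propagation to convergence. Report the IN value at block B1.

Answer: {a: ⊤, b: -3, c: ⊤, d: ⊤, e: ⊤, f: ⊤}

Trace:
Per-block solution:
  B0:  IN=(all ⊤)  OUT={b:-3; rest ⊤}
  B1:  IN={b:-3; rest ⊤}  OUT={b:-3; rest ⊤}
  B2:  IN={b:-3; rest ⊤}  OUT={b:-3; rest ⊤}
  B3:  IN={b:-3; rest ⊤}  OUT=(all ⊤)
  B4:  IN=(all ⊤)  OUT={b:1, e:-2; rest ⊤}
  B5:  IN=(all ⊤)  OUT={b:-4; rest ⊤}

Merge at B1: IN[B1] = OUT[B0] ⊔ OUT[B2] = {a: ⊤, b: -3, c: ⊤, d: ⊤, e: ⊤, f: ⊤}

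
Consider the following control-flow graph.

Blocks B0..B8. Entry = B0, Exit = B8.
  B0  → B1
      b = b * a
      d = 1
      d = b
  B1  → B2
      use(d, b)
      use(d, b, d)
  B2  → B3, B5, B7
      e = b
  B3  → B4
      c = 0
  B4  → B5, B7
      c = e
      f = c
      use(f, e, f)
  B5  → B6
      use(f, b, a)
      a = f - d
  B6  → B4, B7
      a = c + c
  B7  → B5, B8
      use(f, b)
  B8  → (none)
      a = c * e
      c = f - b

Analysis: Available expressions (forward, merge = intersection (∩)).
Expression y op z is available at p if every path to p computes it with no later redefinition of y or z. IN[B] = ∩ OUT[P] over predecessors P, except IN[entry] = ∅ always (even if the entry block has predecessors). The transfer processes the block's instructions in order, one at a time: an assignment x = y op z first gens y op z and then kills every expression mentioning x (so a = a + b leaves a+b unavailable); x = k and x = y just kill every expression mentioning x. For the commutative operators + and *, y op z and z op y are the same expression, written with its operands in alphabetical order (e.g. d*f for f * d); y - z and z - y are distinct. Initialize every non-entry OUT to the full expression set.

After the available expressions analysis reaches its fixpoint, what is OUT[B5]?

Per-block solution:
  B0: | IN={} | OUT={}
  B1: | IN={} | OUT={}
  B2: | IN={} | OUT={}
  B3: | IN={} | OUT={}
  B4: | IN={} | OUT={}
  B5: | IN={} | OUT={f-d}
  B6: | IN={f-d} | OUT={c+c, f-d}
  B7: | IN={} | OUT={}
  B8: | IN={} | OUT={f-b}

Merge at B5: IN[B5] = OUT[B2] ∩ OUT[B4] ∩ OUT[B7] = {}
Applying B5's transfer function to that IN value gives OUT[B5] (row B5 above).

Answer: {f-d}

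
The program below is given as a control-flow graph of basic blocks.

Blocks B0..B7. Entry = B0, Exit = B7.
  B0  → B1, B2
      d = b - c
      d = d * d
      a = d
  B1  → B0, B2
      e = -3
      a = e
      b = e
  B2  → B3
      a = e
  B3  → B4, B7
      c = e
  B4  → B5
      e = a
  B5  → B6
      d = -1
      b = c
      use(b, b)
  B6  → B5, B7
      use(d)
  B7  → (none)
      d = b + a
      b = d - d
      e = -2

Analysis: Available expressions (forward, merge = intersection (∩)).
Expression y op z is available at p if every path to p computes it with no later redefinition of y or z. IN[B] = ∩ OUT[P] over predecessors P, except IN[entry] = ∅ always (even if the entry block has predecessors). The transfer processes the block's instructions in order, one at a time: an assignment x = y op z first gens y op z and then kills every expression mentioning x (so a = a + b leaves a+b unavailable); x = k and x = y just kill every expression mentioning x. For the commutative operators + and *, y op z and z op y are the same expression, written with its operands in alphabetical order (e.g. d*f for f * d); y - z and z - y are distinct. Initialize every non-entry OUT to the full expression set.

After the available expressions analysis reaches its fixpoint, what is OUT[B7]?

Converged values:
  B0: | IN={} | OUT={b-c}
  B1: | IN={b-c} | OUT={}
  B2: | IN={} | OUT={}
  B3: | IN={} | OUT={}
  B4: | IN={} | OUT={}
  B5: | IN={} | OUT={}
  B6: | IN={} | OUT={}
  B7: | IN={} | OUT={d-d}

Merge at B7: IN[B7] = OUT[B3] ∩ OUT[B6] = {}
Applying B7's transfer function to that IN value gives OUT[B7] (row B7 above).

Answer: {d-d}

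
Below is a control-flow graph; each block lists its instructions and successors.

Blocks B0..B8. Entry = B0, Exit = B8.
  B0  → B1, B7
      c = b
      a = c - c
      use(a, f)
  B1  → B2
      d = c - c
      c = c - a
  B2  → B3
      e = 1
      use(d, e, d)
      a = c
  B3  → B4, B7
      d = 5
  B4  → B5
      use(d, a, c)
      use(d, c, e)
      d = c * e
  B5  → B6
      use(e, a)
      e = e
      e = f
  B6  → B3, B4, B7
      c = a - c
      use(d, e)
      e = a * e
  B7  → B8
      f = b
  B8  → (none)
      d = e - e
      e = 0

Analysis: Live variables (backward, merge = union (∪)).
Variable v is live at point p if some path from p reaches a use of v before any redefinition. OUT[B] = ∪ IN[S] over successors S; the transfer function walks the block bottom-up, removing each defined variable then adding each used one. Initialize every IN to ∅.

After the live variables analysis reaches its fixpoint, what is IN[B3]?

Per-block solution:
  B0:  IN={b, e, f}  OUT={a, b, c, e, f}
  B1:  IN={a, b, c, f}  OUT={b, c, d, f}
  B2:  IN={b, c, d, f}  OUT={a, b, c, e, f}
  B3:  IN={a, b, c, e, f}  OUT={a, b, c, d, e, f}
  B4:  IN={a, b, c, d, e, f}  OUT={a, b, c, d, e, f}
  B5:  IN={a, b, c, d, e, f}  OUT={a, b, c, d, e, f}
  B6:  IN={a, b, c, d, e, f}  OUT={a, b, c, d, e, f}
  B7:  IN={b, e}  OUT={e}
  B8:  IN={e}  OUT={}

Merge at B3: OUT[B3] = IN[B4] ⊔ IN[B7] = {a, b, c, d, e, f}
Applying B3's transfer function to that OUT value gives IN[B3] (row B3 above).

Answer: {a, b, c, e, f}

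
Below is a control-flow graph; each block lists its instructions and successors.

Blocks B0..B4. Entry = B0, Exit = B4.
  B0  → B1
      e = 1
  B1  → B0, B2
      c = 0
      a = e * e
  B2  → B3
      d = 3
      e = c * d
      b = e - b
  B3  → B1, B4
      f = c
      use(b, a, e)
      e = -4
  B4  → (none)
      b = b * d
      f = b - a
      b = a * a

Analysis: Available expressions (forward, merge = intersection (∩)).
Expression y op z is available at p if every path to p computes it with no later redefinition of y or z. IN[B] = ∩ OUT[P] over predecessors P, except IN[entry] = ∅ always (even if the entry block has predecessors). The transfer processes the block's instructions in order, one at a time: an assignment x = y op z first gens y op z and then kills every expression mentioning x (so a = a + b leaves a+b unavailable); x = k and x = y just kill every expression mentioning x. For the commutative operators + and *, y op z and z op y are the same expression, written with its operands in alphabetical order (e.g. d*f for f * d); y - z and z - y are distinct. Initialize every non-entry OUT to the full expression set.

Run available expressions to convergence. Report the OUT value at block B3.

Converged values:
  B0:  IN={}  OUT={}
  B1:  IN={}  OUT={e*e}
  B2:  IN={e*e}  OUT={c*d}
  B3:  IN={c*d}  OUT={c*d}
  B4:  IN={c*d}  OUT={a*a, c*d}

Merge at B3: IN[B3] = OUT[B2] = {c*d}
Applying B3's transfer function to that IN value gives OUT[B3] (row B3 above).

Answer: {c*d}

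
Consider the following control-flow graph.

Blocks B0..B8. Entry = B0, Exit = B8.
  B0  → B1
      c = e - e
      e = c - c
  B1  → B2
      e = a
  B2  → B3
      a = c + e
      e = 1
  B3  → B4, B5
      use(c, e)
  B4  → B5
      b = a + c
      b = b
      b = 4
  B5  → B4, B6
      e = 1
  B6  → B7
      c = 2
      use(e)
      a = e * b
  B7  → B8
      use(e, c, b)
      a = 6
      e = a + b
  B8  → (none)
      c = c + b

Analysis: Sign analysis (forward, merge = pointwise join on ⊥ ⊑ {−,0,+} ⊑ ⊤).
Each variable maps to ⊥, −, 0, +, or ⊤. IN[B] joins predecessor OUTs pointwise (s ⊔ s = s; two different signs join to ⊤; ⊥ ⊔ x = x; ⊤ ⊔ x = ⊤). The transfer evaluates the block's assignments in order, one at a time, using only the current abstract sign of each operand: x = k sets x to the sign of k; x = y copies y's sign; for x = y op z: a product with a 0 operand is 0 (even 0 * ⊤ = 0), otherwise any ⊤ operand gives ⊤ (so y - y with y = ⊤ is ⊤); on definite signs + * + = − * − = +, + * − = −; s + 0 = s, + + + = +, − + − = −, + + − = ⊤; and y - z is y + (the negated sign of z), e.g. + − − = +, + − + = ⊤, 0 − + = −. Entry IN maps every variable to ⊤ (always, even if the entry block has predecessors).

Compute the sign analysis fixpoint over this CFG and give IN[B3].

Converged values:
  B0:   IN=(all ⊤)   OUT=(all ⊤)
  B1:   IN=(all ⊤)   OUT=(all ⊤)
  B2:   IN=(all ⊤)   OUT={e:+; rest ⊤}
  B3:   IN={e:+; rest ⊤}   OUT={e:+; rest ⊤}
  B4:   IN={e:+; rest ⊤}   OUT={b:+, e:+; rest ⊤}
  B5:   IN={e:+; rest ⊤}   OUT={e:+; rest ⊤}
  B6:   IN={e:+; rest ⊤}   OUT={c:+, e:+; rest ⊤}
  B7:   IN={c:+, e:+; rest ⊤}   OUT={a:+, c:+; rest ⊤}
  B8:   IN={a:+, c:+; rest ⊤}   OUT={a:+; rest ⊤}

Merge at B3: IN[B3] = OUT[B2] = {a: ⊤, b: ⊤, c: ⊤, d: ⊤, e: +, f: ⊤}

Answer: {a: ⊤, b: ⊤, c: ⊤, d: ⊤, e: +, f: ⊤}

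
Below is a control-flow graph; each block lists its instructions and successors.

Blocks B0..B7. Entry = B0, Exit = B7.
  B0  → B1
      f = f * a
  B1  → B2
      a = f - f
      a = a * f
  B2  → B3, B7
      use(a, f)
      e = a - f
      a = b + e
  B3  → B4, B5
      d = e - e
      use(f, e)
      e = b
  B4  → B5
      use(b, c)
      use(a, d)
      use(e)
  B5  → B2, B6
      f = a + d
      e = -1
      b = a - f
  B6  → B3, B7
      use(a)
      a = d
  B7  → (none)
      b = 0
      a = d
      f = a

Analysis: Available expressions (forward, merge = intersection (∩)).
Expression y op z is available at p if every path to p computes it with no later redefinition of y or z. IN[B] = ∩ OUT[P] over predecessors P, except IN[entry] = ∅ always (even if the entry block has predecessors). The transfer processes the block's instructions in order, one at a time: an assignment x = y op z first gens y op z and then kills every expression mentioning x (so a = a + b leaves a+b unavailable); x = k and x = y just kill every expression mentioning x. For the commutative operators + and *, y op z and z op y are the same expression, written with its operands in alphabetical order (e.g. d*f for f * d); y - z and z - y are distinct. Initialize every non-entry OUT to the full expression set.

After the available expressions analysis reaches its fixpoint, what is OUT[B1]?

Answer: {f-f}

Derivation:
Fixpoint table:
  B0:  IN={}  OUT={}
  B1:  IN={}  OUT={f-f}
  B2:  IN={}  OUT={b+e}
  B3:  IN={}  OUT={}
  B4:  IN={}  OUT={}
  B5:  IN={}  OUT={a+d, a-f}
  B6:  IN={a+d, a-f}  OUT={}
  B7:  IN={}  OUT={}

Merge at B1: IN[B1] = OUT[B0] = {}
Applying B1's transfer function to that IN value gives OUT[B1] (row B1 above).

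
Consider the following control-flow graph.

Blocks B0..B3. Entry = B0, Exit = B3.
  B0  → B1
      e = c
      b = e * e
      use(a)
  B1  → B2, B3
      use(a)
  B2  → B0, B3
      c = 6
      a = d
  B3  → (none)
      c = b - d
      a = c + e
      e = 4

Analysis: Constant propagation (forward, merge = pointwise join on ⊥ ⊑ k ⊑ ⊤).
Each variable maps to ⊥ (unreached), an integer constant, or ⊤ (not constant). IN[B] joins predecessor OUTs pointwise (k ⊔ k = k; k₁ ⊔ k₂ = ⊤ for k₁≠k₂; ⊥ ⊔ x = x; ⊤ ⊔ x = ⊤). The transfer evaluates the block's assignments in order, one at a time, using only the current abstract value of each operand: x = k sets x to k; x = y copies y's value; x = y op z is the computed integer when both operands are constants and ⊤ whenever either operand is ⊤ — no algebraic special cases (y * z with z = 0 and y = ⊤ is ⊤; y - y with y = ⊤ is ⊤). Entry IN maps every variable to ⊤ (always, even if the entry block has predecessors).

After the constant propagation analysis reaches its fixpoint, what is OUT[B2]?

Per-block solution:
  B0:  IN=(all ⊤)  OUT=(all ⊤)
  B1:  IN=(all ⊤)  OUT=(all ⊤)
  B2:  IN=(all ⊤)  OUT={c:6; rest ⊤}
  B3:  IN=(all ⊤)  OUT={e:4; rest ⊤}

Merge at B2: IN[B2] = OUT[B1] = {a: ⊤, b: ⊤, c: ⊤, d: ⊤, e: ⊤, f: ⊤}
Applying B2's transfer function to that IN value gives OUT[B2] (row B2 above).

Answer: {a: ⊤, b: ⊤, c: 6, d: ⊤, e: ⊤, f: ⊤}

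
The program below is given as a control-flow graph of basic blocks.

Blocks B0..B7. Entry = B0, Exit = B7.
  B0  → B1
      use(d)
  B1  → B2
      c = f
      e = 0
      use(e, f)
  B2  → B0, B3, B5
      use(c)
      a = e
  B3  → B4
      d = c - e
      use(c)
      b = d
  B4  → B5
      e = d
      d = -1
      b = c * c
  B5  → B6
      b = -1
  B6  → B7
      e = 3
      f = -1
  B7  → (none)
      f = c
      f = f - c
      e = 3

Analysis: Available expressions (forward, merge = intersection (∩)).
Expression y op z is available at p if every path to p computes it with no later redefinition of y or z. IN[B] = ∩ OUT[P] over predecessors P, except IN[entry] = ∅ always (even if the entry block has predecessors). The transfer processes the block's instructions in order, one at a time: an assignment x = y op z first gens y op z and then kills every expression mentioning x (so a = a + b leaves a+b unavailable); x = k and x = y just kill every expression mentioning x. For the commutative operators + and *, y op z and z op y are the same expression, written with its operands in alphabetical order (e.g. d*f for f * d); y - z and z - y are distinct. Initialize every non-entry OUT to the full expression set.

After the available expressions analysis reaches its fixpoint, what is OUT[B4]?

Answer: {c*c}

Working:
Per-block solution:
  B0:  IN={}  OUT={}
  B1:  IN={}  OUT={}
  B2:  IN={}  OUT={}
  B3:  IN={}  OUT={c-e}
  B4:  IN={c-e}  OUT={c*c}
  B5:  IN={}  OUT={}
  B6:  IN={}  OUT={}
  B7:  IN={}  OUT={}

Merge at B4: IN[B4] = OUT[B3] = {c-e}
Applying B4's transfer function to that IN value gives OUT[B4] (row B4 above).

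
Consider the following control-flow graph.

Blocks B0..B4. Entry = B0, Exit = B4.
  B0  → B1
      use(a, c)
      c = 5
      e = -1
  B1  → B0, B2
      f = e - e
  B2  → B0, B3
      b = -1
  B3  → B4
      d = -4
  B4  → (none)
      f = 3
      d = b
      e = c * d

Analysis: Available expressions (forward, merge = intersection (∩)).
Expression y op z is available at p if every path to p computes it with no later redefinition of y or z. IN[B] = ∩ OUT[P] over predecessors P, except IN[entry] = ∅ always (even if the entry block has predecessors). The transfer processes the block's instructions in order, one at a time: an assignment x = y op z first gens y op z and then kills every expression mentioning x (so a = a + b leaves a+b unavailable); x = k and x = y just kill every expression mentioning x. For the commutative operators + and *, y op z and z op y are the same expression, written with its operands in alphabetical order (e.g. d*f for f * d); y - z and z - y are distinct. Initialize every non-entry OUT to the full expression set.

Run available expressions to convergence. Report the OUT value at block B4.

Per-block solution:
  B0: | IN={} | OUT={}
  B1: | IN={} | OUT={e-e}
  B2: | IN={e-e} | OUT={e-e}
  B3: | IN={e-e} | OUT={e-e}
  B4: | IN={e-e} | OUT={c*d}

Merge at B4: IN[B4] = OUT[B3] = {e-e}
Applying B4's transfer function to that IN value gives OUT[B4] (row B4 above).

Answer: {c*d}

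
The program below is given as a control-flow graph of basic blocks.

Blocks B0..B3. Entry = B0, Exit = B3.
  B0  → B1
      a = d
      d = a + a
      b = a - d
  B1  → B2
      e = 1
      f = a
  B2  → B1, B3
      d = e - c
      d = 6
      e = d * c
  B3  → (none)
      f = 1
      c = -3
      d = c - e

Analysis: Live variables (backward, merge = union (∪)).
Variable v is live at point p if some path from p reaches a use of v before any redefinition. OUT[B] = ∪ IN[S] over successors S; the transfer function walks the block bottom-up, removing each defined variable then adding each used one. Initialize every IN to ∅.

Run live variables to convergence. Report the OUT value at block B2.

Answer: {a, c, e}

Derivation:
Per-block solution:
  B0:  IN={c, d}  OUT={a, c}
  B1:  IN={a, c}  OUT={a, c, e}
  B2:  IN={a, c, e}  OUT={a, c, e}
  B3:  IN={e}  OUT={}

Merge at B2: OUT[B2] = IN[B1] ⊔ IN[B3] = {a, c, e}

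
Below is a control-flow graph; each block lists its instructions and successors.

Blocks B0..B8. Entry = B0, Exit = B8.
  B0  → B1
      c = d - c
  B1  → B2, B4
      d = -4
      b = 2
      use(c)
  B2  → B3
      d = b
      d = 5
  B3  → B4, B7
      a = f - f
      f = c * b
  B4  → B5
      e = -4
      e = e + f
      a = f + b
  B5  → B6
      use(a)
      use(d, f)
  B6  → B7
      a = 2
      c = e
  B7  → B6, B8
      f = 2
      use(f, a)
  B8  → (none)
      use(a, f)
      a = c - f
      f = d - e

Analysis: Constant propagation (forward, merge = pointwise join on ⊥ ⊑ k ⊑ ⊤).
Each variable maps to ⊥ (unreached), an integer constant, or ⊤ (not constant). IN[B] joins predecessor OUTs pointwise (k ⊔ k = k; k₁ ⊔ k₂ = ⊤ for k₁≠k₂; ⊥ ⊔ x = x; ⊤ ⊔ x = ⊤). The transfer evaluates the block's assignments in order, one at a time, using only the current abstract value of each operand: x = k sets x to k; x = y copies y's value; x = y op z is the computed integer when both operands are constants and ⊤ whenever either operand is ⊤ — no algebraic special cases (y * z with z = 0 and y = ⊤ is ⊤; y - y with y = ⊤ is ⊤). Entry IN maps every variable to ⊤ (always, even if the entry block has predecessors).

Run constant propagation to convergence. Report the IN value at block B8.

Fixpoint table:
  B0:  IN=(all ⊤)  OUT=(all ⊤)
  B1:  IN=(all ⊤)  OUT={b:2, d:-4; rest ⊤}
  B2:  IN={b:2, d:-4; rest ⊤}  OUT={b:2, d:5; rest ⊤}
  B3:  IN={b:2, d:5; rest ⊤}  OUT={b:2, d:5; rest ⊤}
  B4:  IN={b:2; rest ⊤}  OUT={b:2; rest ⊤}
  B5:  IN={b:2; rest ⊤}  OUT={b:2; rest ⊤}
  B6:  IN={b:2; rest ⊤}  OUT={a:2, b:2; rest ⊤}
  B7:  IN={b:2; rest ⊤}  OUT={b:2, f:2; rest ⊤}
  B8:  IN={b:2, f:2; rest ⊤}  OUT={b:2; rest ⊤}

Merge at B8: IN[B8] = OUT[B7] = {a: ⊤, b: 2, c: ⊤, d: ⊤, e: ⊤, f: 2}

Answer: {a: ⊤, b: 2, c: ⊤, d: ⊤, e: ⊤, f: 2}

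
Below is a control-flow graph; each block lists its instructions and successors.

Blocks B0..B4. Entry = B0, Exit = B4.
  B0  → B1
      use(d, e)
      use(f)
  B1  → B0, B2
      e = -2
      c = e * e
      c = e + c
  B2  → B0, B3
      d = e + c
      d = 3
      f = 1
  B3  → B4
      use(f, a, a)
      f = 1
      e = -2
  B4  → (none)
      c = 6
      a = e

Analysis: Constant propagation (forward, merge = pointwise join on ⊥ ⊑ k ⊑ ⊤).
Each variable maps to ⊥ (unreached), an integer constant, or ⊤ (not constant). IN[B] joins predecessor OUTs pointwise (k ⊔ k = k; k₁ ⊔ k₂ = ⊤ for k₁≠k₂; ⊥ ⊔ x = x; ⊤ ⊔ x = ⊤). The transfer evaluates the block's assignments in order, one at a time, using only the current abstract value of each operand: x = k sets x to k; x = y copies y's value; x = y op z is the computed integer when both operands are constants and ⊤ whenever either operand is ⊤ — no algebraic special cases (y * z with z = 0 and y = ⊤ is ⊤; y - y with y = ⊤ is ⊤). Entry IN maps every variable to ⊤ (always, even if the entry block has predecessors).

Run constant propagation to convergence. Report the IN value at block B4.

Per-block solution:
  B0:  IN=(all ⊤)  OUT=(all ⊤)
  B1:  IN=(all ⊤)  OUT={c:2, e:-2; rest ⊤}
  B2:  IN={c:2, e:-2; rest ⊤}  OUT={c:2, d:3, e:-2, f:1; rest ⊤}
  B3:  IN={c:2, d:3, e:-2, f:1; rest ⊤}  OUT={c:2, d:3, e:-2, f:1; rest ⊤}
  B4:  IN={c:2, d:3, e:-2, f:1; rest ⊤}  OUT={a:-2, c:6, d:3, e:-2, f:1; rest ⊤}

Merge at B4: IN[B4] = OUT[B3] = {a: ⊤, b: ⊤, c: 2, d: 3, e: -2, f: 1}

Answer: {a: ⊤, b: ⊤, c: 2, d: 3, e: -2, f: 1}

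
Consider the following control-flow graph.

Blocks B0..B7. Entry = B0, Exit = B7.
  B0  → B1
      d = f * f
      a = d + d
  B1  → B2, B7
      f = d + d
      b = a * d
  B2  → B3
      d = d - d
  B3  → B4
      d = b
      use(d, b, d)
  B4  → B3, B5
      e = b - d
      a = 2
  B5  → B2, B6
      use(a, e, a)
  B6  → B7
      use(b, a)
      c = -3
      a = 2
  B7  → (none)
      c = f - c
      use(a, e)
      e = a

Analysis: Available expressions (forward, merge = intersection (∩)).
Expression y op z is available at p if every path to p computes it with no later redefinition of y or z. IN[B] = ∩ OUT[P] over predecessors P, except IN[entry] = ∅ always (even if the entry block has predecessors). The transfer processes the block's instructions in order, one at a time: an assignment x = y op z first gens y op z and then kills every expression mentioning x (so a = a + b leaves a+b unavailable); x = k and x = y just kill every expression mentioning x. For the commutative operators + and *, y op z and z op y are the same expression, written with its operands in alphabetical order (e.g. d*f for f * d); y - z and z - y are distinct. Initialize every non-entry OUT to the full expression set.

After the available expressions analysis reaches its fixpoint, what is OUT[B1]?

Answer: {a*d, d+d}

Trace:
Converged values:
  B0:   IN={}   OUT={d+d, f*f}
  B1:   IN={d+d, f*f}   OUT={a*d, d+d}
  B2:   IN={}   OUT={}
  B3:   IN={}   OUT={}
  B4:   IN={}   OUT={b-d}
  B5:   IN={b-d}   OUT={b-d}
  B6:   IN={b-d}   OUT={b-d}
  B7:   IN={}   OUT={}

Merge at B1: IN[B1] = OUT[B0] = {d+d, f*f}
Applying B1's transfer function to that IN value gives OUT[B1] (row B1 above).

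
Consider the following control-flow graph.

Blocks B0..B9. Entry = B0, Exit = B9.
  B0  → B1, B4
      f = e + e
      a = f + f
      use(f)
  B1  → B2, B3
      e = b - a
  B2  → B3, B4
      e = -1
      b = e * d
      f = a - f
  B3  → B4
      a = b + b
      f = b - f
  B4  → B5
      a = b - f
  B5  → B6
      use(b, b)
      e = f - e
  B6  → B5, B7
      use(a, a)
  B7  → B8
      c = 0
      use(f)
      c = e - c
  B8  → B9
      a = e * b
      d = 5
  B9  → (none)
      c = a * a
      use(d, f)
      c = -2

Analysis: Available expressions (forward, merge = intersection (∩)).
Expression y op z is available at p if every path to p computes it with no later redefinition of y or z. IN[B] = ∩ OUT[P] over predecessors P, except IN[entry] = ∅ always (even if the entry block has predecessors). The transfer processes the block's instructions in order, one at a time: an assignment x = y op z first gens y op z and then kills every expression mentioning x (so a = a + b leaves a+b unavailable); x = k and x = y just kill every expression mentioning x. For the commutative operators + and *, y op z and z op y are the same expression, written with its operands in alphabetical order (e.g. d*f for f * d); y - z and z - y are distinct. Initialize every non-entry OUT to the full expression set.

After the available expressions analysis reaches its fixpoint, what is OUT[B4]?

Answer: {b-f}

Trace:
Per-block solution:
  B0: | IN={} | OUT={e+e, f+f}
  B1: | IN={e+e, f+f} | OUT={b-a, f+f}
  B2: | IN={b-a, f+f} | OUT={d*e}
  B3: | IN={} | OUT={b+b}
  B4: | IN={} | OUT={b-f}
  B5: | IN={b-f} | OUT={b-f}
  B6: | IN={b-f} | OUT={b-f}
  B7: | IN={b-f} | OUT={b-f}
  B8: | IN={b-f} | OUT={b*e, b-f}
  B9: | IN={b*e, b-f} | OUT={a*a, b*e, b-f}

Merge at B4: IN[B4] = OUT[B0] ∩ OUT[B2] ∩ OUT[B3] = {}
Applying B4's transfer function to that IN value gives OUT[B4] (row B4 above).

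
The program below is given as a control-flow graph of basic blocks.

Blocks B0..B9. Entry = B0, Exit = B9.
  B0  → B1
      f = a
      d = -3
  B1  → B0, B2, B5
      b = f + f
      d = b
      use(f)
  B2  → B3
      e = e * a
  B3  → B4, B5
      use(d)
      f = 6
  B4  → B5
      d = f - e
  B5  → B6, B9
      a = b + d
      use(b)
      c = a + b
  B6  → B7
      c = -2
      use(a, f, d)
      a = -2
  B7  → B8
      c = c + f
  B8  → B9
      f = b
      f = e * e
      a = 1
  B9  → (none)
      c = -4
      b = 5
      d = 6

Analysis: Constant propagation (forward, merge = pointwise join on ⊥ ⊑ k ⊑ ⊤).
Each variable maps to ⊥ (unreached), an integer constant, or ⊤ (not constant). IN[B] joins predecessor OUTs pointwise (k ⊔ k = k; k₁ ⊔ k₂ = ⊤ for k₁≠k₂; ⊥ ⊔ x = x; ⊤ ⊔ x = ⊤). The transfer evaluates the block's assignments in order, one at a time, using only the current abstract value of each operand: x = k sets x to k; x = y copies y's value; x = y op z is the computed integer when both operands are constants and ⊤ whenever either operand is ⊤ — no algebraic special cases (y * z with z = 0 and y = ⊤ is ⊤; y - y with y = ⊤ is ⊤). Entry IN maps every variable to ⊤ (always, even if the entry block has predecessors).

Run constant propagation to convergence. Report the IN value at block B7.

Per-block solution:
  B0: | IN=(all ⊤) | OUT={d:-3; rest ⊤}
  B1: | IN={d:-3; rest ⊤} | OUT=(all ⊤)
  B2: | IN=(all ⊤) | OUT=(all ⊤)
  B3: | IN=(all ⊤) | OUT={f:6; rest ⊤}
  B4: | IN={f:6; rest ⊤} | OUT={f:6; rest ⊤}
  B5: | IN=(all ⊤) | OUT=(all ⊤)
  B6: | IN=(all ⊤) | OUT={a:-2, c:-2; rest ⊤}
  B7: | IN={a:-2, c:-2; rest ⊤} | OUT={a:-2; rest ⊤}
  B8: | IN={a:-2; rest ⊤} | OUT={a:1; rest ⊤}
  B9: | IN=(all ⊤) | OUT={b:5, c:-4, d:6; rest ⊤}

Merge at B7: IN[B7] = OUT[B6] = {a: -2, b: ⊤, c: -2, d: ⊤, e: ⊤, f: ⊤}

Answer: {a: -2, b: ⊤, c: -2, d: ⊤, e: ⊤, f: ⊤}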